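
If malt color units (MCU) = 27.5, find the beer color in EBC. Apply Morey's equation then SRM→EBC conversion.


SRM = 1.4922·MCU^0.6859;  EBC = SRM·1.97
SRM = 1.4922·27.5^0.6859 = 14.4899
EBC = 14.4899·1.97

28.5451 EBC


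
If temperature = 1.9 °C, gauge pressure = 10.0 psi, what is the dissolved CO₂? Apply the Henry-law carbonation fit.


vols = (P + 14.695)·(0.01821 + 0.09011·e^(−0.04·T))
vols = (10.0 + 14.695)·(0.01821 + 0.09011·e^(−0.04·1.9))

2.5121 volumes


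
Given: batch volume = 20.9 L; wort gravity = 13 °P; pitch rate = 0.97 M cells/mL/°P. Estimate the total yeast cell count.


cells (billions) = rate · V_L · °P
cells = 0.97 · 20.9 · 13

263.5490 billion cells


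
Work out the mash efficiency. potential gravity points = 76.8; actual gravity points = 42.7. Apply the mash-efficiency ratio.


efficiency = actual / potential × 100
efficiency = 42.7 / 76.8 × 100

55.5990 %


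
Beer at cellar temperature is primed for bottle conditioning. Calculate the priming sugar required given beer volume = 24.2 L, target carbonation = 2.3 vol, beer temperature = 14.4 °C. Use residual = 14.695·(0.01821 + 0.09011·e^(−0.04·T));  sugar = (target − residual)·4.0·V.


residual = 14.695·(0.01821 + 0.09011·e^(−0.04·14.4)) = 1.0120
sugar = (2.3 − 1.0120)·4.0·24.2

124.6817 g


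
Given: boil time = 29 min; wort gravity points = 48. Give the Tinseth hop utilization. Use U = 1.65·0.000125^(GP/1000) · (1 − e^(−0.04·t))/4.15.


bigness = 1.65·0.000125^(48/1000) = 1.0719
boil_factor = (1 − e^(−0.04·29))/4.15 = 0.1654
U = 1.0719 · 0.1654

0.1773


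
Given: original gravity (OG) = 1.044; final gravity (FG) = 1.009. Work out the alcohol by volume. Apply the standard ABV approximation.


ABV = (OG − FG) · 131.25
ABV = (1.044 − 1.009) · 131.25

4.5938 % ABV


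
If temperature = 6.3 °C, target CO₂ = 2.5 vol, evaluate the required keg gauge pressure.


psi = vols/(0.01821 + 0.09011·e^(−0.04·T)) − 14.695
psi = 2.5/(0.01821 + 0.09011·e^(−0.04·6.3)) − 14.695

13.6344 psi


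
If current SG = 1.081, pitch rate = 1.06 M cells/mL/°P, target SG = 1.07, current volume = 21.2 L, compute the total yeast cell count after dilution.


V_w = V·((SG_c−1)/(SG_t−1)−1);  °P = 259 − 259/SG_t;  cells = rate·(V+V_w)·°P
V_w = 21.2·((1.081−1)/(1.07−1)−1) = 3.3314
V_final = 21.2 + 3.3314 = 24.5314
°P = 259 − 259/1.07 = 16.9439
cells = 1.06·24.5314·16.9439

440.5982 billion cells


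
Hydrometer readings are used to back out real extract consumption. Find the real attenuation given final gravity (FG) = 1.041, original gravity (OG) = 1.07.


AA = (OG−FG)/(OG−1)·100;  RA = AA·0.8192
AA = (1.07 − 1.041)/(1.07 − 1)·100 = 41.4286
RA = 41.4286·0.8192

33.9383 %


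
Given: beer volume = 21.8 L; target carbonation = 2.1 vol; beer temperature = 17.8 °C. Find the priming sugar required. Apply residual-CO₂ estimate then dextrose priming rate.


residual = 14.695·(0.01821 + 0.09011·e^(−0.04·T));  sugar = (target − residual)·4.0·V
residual = 14.695·(0.01821 + 0.09011·e^(−0.04·17.8)) = 0.9173
sugar = (2.1 − 0.9173)·4.0·21.8

103.1302 g


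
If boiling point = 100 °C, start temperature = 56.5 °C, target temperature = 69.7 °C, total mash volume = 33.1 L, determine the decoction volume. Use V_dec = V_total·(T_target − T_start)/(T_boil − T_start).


V_dec = 33.1·(69.7 − 56.5)/(100 − 56.5)

10.0441 L


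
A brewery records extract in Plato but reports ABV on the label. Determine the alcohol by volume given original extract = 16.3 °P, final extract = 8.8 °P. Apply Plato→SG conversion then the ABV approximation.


SG = 259/(259 − P);  ABV = (OG − FG)·131.25
OG = 259/(259 − 16.3) = 1.0672
FG = 259/(259 − 8.8) = 1.0352
ABV = (1.0672 − 1.0352)·131.25

4.1986 % ABV


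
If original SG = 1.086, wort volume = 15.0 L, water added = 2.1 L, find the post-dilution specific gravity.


SG_new = 1 + (SG_old − 1)·V_old/(V_old + V_water)
pts = (1.086 − 1)·1000·15.0/(15.0 + 2.1) = 75.4386
SG_new = 1 + 75.4386/1000

1.0754


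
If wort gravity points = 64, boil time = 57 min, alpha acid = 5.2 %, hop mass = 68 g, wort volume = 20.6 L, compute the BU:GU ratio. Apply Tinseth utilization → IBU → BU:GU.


U = 1.65·0.000125^(GP/1000)·(1−e^(−0.04t))/4.15;  IBU = (α/100)·m·U·1000/V;  BU:GU = IBU/GP
U = 1.65·0.000125^(64/1000)·(1−e^(−0.04·57))/4.15 = 0.2008
IBU = (5.2/100)·68·0.2008·1000/20.6 = 34.4685
BU:GU = 34.4685/64

0.5386


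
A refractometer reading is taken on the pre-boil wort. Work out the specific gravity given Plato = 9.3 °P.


SG = 259/(259 − P)
SG = 259/(259 − 9.3)

1.0372


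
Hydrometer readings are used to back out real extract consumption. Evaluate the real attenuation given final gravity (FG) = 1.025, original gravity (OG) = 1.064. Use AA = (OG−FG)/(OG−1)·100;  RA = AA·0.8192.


AA = (1.064 − 1.025)/(1.064 − 1)·100 = 60.9375
RA = 60.9375·0.8192

49.9200 %


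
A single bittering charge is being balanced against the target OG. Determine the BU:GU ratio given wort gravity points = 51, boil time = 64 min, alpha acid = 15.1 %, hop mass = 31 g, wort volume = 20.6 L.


U = 1.65·0.000125^(GP/1000)·(1−e^(−0.04t))/4.15;  IBU = (α/100)·m·U·1000/V;  BU:GU = IBU/GP
U = 1.65·0.000125^(51/1000)·(1−e^(−0.04·64))/4.15 = 0.2320
IBU = (15.1/100)·31·0.2320·1000/20.6 = 52.7118
BU:GU = 52.7118/51

1.0336


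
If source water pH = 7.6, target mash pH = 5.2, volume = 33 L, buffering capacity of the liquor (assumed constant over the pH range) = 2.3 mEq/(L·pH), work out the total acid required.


acid = buffering capacity · (pH_source − pH_target) · V
acid = 2.3 · (7.6 − 5.2) · 33

182.1600 mEq


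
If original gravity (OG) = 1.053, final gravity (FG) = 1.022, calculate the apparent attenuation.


AA = (OG − FG)/(OG − 1) · 100
AA = (1.053 − 1.022)/(1.053 − 1) · 100

58.4906 %


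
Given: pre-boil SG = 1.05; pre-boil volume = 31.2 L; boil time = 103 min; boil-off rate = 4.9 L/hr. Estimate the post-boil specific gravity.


V_post = V_pre − rate·(t/60);  SG_post = 1 + (SG_pre−1)·V_pre/V_post
V_post = 31.2 − 4.9·(103/60) = 22.7883
SG_post = 1 + (1.05 − 1)·31.2/22.7883

1.0685


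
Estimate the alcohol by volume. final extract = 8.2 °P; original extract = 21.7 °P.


SG = 259/(259 − P);  ABV = (OG − FG)·131.25
OG = 259/(259 − 21.7) = 1.0914
FG = 259/(259 − 8.2) = 1.0327
ABV = (1.0914 − 1.0327)·131.25

7.7109 % ABV


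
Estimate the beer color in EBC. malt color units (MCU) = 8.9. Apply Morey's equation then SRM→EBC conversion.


SRM = 1.4922·MCU^0.6859;  EBC = SRM·1.97
SRM = 1.4922·8.9^0.6859 = 6.6836
EBC = 6.6836·1.97

13.1668 EBC


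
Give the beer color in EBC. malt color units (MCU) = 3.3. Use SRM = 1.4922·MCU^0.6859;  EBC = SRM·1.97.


SRM = 1.4922·3.3^0.6859 = 3.3844
EBC = 3.3844·1.97

6.6672 EBC


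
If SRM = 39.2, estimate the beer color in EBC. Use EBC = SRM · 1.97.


EBC = 39.2 · 1.97

77.2240 EBC


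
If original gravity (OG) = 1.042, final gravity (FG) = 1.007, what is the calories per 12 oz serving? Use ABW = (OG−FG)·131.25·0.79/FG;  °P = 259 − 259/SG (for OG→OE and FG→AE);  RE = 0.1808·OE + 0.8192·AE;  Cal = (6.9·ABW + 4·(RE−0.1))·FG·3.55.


ABW = (1.042 − 1.007)·131.25·0.79/1.007 = 3.6038
OE = 259 − 259/1.042 = 10.4395 °P
AE = 259 − 259/1.007 = 1.8004 °P
RE = 0.1808·10.4395 + 0.8192·1.8004 = 3.3624 °P
Cal = (6.9·3.6038 + 4·(3.3624−0.1))·1.007·3.55

135.5436 kcal


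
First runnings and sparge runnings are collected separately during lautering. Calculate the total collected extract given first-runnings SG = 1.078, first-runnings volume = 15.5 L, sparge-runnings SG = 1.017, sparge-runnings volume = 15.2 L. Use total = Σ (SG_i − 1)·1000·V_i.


first = (1.078 − 1)·1000·15.5 = 1209.0000
sparge = (1.017 − 1)·1000·15.2 = 258.4000
total = 1209.0000 + 258.4000

1467.4000 gravity·L


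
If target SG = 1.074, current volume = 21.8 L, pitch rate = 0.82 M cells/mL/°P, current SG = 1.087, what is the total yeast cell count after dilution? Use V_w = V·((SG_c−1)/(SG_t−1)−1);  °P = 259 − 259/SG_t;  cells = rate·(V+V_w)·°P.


V_w = 21.8·((1.087−1)/(1.074−1)−1) = 3.8297
V_final = 21.8 + 3.8297 = 25.6297
°P = 259 − 259/1.074 = 17.8454
cells = 0.82·25.6297·17.8454

375.0465 billion cells


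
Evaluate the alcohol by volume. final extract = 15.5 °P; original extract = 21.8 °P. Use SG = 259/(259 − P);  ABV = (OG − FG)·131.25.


OG = 259/(259 − 21.8) = 1.0919
FG = 259/(259 − 15.5) = 1.0637
ABV = (1.0919 − 1.0637)·131.25

3.7079 % ABV


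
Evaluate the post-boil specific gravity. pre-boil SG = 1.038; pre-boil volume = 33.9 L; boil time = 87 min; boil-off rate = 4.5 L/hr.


V_post = V_pre − rate·(t/60);  SG_post = 1 + (SG_pre−1)·V_pre/V_post
V_post = 33.9 − 4.5·(87/60) = 27.3750
SG_post = 1 + (1.038 − 1)·33.9/27.3750

1.0471


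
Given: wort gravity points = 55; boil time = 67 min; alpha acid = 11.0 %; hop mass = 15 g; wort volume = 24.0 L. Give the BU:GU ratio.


U = 1.65·0.000125^(GP/1000)·(1−e^(−0.04t))/4.15;  IBU = (α/100)·m·U·1000/V;  BU:GU = IBU/GP
U = 1.65·0.000125^(55/1000)·(1−e^(−0.04·67))/4.15 = 0.2259
IBU = (11.0/100)·15·0.2259·1000/24.0 = 15.5307
BU:GU = 15.5307/55

0.2824


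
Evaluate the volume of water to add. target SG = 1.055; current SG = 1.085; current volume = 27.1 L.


V_water = V·((SG_curr − 1)/(SG_target − 1) − 1)
V_water = 27.1·((1.085 − 1)/(1.055 − 1) − 1)

14.7818 L


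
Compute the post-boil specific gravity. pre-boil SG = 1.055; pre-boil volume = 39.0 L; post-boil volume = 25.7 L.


SG_post = 1 + (SG_pre − 1)·V_pre/V_post
pts_pre = (1.055 − 1)·1000 = 55.0000
pts_post = 55.0000·39.0/25.7 = 83.4630
SG_post = 1 + 83.4630/1000

1.0835


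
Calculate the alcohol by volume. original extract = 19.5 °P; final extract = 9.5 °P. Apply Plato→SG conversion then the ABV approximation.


SG = 259/(259 − P);  ABV = (OG − FG)·131.25
OG = 259/(259 − 19.5) = 1.0814
FG = 259/(259 − 9.5) = 1.0381
ABV = (1.0814 − 1.0381)·131.25

5.6888 % ABV


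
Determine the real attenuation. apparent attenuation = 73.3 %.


RA = AA · 0.8192
RA = 73.3 · 0.8192

60.0474 %


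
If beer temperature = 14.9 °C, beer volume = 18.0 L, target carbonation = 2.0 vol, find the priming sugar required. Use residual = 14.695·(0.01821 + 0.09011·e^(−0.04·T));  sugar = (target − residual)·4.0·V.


residual = 14.695·(0.01821 + 0.09011·e^(−0.04·14.9)) = 0.9972
sugar = (2.0 − 0.9972)·4.0·18.0

72.1997 g


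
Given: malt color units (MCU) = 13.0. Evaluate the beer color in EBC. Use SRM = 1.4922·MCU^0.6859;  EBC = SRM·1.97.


SRM = 1.4922·13.0^0.6859 = 8.6672
EBC = 8.6672·1.97

17.0745 EBC


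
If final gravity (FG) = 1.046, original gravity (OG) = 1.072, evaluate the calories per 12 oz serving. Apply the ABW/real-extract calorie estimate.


ABW = (OG−FG)·131.25·0.79/FG;  °P = 259 − 259/SG (for OG→OE and FG→AE);  RE = 0.1808·OE + 0.8192·AE;  Cal = (6.9·ABW + 4·(RE−0.1))·FG·3.55
ABW = (1.072 − 1.046)·131.25·0.79/1.046 = 2.5773
OE = 259 − 259/1.072 = 17.3955 °P
AE = 259 − 259/1.046 = 11.3901 °P
RE = 0.1808·17.3955 + 0.8192·11.3901 = 12.4758 °P
Cal = (6.9·2.5773 + 4·(12.4758−0.1))·1.046·3.55

249.8564 kcal


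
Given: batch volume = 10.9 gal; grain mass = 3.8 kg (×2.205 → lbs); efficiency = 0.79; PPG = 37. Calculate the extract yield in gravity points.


points = lbs × PPG × eff / vol
lbs = 3.8 × 2.205 = 8.3790
points = 8.3790 × 37 × 0.79 / 10.9

22.4696 points


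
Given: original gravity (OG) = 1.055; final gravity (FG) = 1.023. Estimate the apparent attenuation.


AA = (OG − FG)/(OG − 1) · 100
AA = (1.055 − 1.023)/(1.055 − 1) · 100

58.1818 %


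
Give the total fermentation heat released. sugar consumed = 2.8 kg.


Q = m_sugar · 590 kJ/kg
Q = 2.8 · 590

1652.0000 kJ


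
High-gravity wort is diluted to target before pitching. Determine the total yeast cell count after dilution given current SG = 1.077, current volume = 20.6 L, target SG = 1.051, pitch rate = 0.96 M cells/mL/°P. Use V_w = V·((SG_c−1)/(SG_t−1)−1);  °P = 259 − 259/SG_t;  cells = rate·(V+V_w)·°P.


V_w = 20.6·((1.077−1)/(1.051−1)−1) = 10.5020
V_final = 20.6 + 10.5020 = 31.1020
°P = 259 − 259/1.051 = 12.5680
cells = 0.96·31.1020·12.5680

375.2548 billion cells


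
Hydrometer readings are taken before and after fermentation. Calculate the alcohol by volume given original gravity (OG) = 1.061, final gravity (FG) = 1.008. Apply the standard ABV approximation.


ABV = (OG − FG) · 131.25
ABV = (1.061 − 1.008) · 131.25

6.9562 % ABV


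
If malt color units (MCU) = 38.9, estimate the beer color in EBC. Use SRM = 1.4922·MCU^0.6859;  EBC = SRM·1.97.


SRM = 1.4922·38.9^0.6859 = 18.3812
EBC = 18.3812·1.97

36.2109 EBC


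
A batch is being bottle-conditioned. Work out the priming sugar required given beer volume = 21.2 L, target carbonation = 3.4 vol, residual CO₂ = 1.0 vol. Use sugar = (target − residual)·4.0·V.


sugar = (3.4 − 1.0)·4.0·21.2

203.5200 g


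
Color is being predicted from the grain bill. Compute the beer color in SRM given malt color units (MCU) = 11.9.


SRM = 1.4922 · MCU^0.6859
SRM = 1.4922 · 11.9^0.6859

8.1573 SRM


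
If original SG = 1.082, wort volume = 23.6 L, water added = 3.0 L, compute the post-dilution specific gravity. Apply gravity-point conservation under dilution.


SG_new = 1 + (SG_old − 1)·V_old/(V_old + V_water)
pts = (1.082 − 1)·1000·23.6/(23.6 + 3.0) = 72.7519
SG_new = 1 + 72.7519/1000

1.0728


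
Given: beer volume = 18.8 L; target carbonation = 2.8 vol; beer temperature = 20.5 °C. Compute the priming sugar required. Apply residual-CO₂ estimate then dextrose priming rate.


residual = 14.695·(0.01821 + 0.09011·e^(−0.04·T));  sugar = (target − residual)·4.0·V
residual = 14.695·(0.01821 + 0.09011·e^(−0.04·20.5)) = 0.8508
sugar = (2.8 − 0.8508)·4.0·18.8

146.5798 g


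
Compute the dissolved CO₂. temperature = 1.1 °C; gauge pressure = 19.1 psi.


vols = (P + 14.695)·(0.01821 + 0.09011·e^(−0.04·T))
vols = (19.1 + 14.695)·(0.01821 + 0.09011·e^(−0.04·1.1))

3.5296 volumes


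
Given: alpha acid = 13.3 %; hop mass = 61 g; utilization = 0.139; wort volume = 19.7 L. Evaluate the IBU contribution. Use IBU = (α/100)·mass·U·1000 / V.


IBU = (13.3/100)·61·0.139·1000 / 19.7

57.2440 IBU


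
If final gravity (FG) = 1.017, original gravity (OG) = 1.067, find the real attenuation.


AA = (OG−FG)/(OG−1)·100;  RA = AA·0.8192
AA = (1.067 − 1.017)/(1.067 − 1)·100 = 74.6269
RA = 74.6269·0.8192

61.1343 %


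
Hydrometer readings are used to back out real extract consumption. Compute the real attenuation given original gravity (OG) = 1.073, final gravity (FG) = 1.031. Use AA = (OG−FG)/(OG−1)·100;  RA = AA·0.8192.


AA = (1.073 − 1.031)/(1.073 − 1)·100 = 57.5342
RA = 57.5342·0.8192

47.1321 %


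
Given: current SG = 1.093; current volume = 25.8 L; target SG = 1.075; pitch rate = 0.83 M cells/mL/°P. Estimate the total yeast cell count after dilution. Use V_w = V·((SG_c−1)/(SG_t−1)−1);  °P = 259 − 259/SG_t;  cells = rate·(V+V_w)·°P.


V_w = 25.8·((1.093−1)/(1.075−1)−1) = 6.1920
V_final = 25.8 + 6.1920 = 31.9920
°P = 259 − 259/1.075 = 18.0698
cells = 0.83·31.9920·18.0698

479.8130 billion cells


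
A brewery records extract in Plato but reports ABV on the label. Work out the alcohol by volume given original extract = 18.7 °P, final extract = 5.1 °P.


SG = 259/(259 − P);  ABV = (OG − FG)·131.25
OG = 259/(259 − 18.7) = 1.0778
FG = 259/(259 − 5.1) = 1.0201
ABV = (1.0778 − 1.0201)·131.25

7.5774 % ABV


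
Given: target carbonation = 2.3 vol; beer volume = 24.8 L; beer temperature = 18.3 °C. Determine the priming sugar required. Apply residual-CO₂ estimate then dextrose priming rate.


residual = 14.695·(0.01821 + 0.09011·e^(−0.04·T));  sugar = (target − residual)·4.0·V
residual = 14.695·(0.01821 + 0.09011·e^(−0.04·18.3)) = 0.9044
sugar = (2.3 − 0.9044)·4.0·24.8

138.4387 g


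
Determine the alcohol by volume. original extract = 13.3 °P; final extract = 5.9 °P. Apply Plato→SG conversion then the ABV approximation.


SG = 259/(259 − P);  ABV = (OG − FG)·131.25
OG = 259/(259 − 13.3) = 1.0541
FG = 259/(259 − 5.9) = 1.0233
ABV = (1.0541 − 1.0233)·131.25

4.0451 % ABV


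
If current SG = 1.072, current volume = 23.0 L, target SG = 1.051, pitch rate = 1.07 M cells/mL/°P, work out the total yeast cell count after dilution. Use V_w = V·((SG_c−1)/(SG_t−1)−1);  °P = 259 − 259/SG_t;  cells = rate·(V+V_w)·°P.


V_w = 23.0·((1.072−1)/(1.051−1)−1) = 9.4706
V_final = 23.0 + 9.4706 = 32.4706
°P = 259 − 259/1.051 = 12.5680
cells = 1.07·32.4706·12.5680

436.6577 billion cells


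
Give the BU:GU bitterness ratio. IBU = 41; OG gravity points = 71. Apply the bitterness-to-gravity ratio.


BU:GU = IBU / OG_points
BU:GU = 41 / 71

0.5775


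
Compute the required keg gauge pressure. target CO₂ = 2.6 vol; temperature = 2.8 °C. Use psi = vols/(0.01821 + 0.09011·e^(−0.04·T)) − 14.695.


psi = 2.6/(0.01821 + 0.09011·e^(−0.04·2.8)) − 14.695

11.6282 psi


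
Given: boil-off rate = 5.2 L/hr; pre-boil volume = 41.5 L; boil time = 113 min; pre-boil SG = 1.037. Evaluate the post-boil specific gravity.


V_post = V_pre − rate·(t/60);  SG_post = 1 + (SG_pre−1)·V_pre/V_post
V_post = 41.5 − 5.2·(113/60) = 31.7067
SG_post = 1 + (1.037 − 1)·41.5/31.7067

1.0484


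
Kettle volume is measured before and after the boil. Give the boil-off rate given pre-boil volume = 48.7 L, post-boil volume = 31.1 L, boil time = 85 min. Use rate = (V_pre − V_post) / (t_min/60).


rate = (48.7 − 31.1) / (85/60)

12.4235 L/hr


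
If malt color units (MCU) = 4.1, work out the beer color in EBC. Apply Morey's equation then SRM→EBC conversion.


SRM = 1.4922·MCU^0.6859;  EBC = SRM·1.97
SRM = 1.4922·4.1^0.6859 = 3.9277
EBC = 3.9277·1.97

7.7375 EBC


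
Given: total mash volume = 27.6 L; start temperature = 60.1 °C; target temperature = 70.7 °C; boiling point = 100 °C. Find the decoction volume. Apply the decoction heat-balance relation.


V_dec = V_total·(T_target − T_start)/(T_boil − T_start)
V_dec = 27.6·(70.7 − 60.1)/(100 − 60.1)

7.3323 L


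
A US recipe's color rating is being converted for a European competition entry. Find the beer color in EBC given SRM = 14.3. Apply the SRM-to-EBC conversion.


EBC = SRM · 1.97
EBC = 14.3 · 1.97

28.1710 EBC


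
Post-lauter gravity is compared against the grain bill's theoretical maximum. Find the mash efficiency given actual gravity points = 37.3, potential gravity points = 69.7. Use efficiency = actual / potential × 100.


efficiency = 37.3 / 69.7 × 100

53.5151 %


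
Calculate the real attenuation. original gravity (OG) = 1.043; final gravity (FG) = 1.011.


AA = (OG−FG)/(OG−1)·100;  RA = AA·0.8192
AA = (1.043 − 1.011)/(1.043 − 1)·100 = 74.4186
RA = 74.4186·0.8192

60.9637 %


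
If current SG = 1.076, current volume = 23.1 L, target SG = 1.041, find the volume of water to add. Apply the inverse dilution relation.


V_water = V·((SG_curr − 1)/(SG_target − 1) − 1)
V_water = 23.1·((1.076 − 1)/(1.041 − 1) − 1)

19.7195 L


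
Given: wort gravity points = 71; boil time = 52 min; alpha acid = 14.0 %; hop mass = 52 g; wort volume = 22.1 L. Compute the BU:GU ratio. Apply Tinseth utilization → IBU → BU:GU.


U = 1.65·0.000125^(GP/1000)·(1−e^(−0.04t))/4.15;  IBU = (α/100)·m·U·1000/V;  BU:GU = IBU/GP
U = 1.65·0.000125^(71/1000)·(1−e^(−0.04·52))/4.15 = 0.1838
IBU = (14.0/100)·52·0.1838·1000/22.1 = 60.5478
BU:GU = 60.5478/71

0.8528


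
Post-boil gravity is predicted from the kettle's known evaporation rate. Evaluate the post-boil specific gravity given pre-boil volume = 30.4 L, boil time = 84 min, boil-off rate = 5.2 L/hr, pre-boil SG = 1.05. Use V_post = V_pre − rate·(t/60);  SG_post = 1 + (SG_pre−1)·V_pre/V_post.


V_post = 30.4 − 5.2·(84/60) = 23.1200
SG_post = 1 + (1.05 − 1)·30.4/23.1200

1.0657


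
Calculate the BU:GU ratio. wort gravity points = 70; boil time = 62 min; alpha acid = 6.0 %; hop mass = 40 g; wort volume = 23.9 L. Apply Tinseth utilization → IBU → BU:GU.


U = 1.65·0.000125^(GP/1000)·(1−e^(−0.04t))/4.15;  IBU = (α/100)·m·U·1000/V;  BU:GU = IBU/GP
U = 1.65·0.000125^(70/1000)·(1−e^(−0.04·62))/4.15 = 0.1942
IBU = (6.0/100)·40·0.1942·1000/23.9 = 19.5007
BU:GU = 19.5007/70

0.2786


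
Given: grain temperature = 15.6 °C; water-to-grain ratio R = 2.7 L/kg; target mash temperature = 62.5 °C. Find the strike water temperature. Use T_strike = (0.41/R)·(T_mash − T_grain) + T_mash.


T_strike = (0.41/2.7)·(62.5 − 15.6) + 62.5

69.6219 °C


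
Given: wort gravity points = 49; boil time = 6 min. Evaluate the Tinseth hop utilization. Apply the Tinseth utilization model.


U = 1.65·0.000125^(GP/1000) · (1 − e^(−0.04·t))/4.15
bigness = 1.65·0.000125^(49/1000) = 1.0623
boil_factor = (1 − e^(−0.04·6))/4.15 = 0.0514
U = 1.0623 · 0.0514

0.0546


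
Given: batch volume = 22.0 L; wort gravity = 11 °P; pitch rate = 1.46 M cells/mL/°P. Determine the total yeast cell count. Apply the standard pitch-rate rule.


cells (billions) = rate · V_L · °P
cells = 1.46 · 22.0 · 11

353.3200 billion cells


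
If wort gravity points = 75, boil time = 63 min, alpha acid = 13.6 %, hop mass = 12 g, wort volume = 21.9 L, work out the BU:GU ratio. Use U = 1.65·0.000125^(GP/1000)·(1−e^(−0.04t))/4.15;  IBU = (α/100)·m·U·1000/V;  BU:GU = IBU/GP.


U = 1.65·0.000125^(75/1000)·(1−e^(−0.04·63))/4.15 = 0.1863
IBU = (13.6/100)·12·0.1863·1000/21.9 = 13.8852
BU:GU = 13.8852/75

0.1851


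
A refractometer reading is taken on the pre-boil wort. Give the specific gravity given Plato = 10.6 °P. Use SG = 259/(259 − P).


SG = 259/(259 − 10.6)

1.0427


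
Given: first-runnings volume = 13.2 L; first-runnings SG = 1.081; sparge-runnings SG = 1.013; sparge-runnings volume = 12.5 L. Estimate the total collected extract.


total = Σ (SG_i − 1)·1000·V_i
first = (1.081 − 1)·1000·13.2 = 1069.2000
sparge = (1.013 − 1)·1000·12.5 = 162.5000
total = 1069.2000 + 162.5000

1231.7000 gravity·L


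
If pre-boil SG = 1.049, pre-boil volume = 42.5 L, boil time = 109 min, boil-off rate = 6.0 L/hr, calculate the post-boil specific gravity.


V_post = V_pre − rate·(t/60);  SG_post = 1 + (SG_pre−1)·V_pre/V_post
V_post = 42.5 − 6.0·(109/60) = 31.6000
SG_post = 1 + (1.049 − 1)·42.5/31.6000

1.0659


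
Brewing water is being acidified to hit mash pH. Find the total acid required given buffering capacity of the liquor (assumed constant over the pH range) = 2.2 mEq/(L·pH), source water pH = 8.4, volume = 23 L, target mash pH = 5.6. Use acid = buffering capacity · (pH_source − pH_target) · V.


acid = 2.2 · (8.4 − 5.6) · 23

141.6800 mEq


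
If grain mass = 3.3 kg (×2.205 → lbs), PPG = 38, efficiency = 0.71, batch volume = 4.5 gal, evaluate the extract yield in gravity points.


points = lbs × PPG × eff / vol
lbs = 3.3 × 2.205 = 7.2765
points = 7.2765 × 38 × 0.71 / 4.5

43.6267 points


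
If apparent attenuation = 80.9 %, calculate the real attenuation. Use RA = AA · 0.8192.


RA = 80.9 · 0.8192

66.2733 %


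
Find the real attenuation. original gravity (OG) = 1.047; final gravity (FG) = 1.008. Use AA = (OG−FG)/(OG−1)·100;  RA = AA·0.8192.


AA = (1.047 − 1.008)/(1.047 − 1)·100 = 82.9787
RA = 82.9787·0.8192

67.9762 %


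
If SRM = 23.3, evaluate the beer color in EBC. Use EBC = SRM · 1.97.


EBC = 23.3 · 1.97

45.9010 EBC


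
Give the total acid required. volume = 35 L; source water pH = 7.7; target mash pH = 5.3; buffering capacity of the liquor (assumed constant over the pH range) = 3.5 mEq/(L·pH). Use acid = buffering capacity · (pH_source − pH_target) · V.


acid = 3.5 · (7.7 − 5.3) · 35

294.0000 mEq


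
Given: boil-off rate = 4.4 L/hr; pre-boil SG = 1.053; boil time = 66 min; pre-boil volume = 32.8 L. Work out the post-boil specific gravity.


V_post = V_pre − rate·(t/60);  SG_post = 1 + (SG_pre−1)·V_pre/V_post
V_post = 32.8 − 4.4·(66/60) = 27.9600
SG_post = 1 + (1.053 − 1)·32.8/27.9600

1.0622


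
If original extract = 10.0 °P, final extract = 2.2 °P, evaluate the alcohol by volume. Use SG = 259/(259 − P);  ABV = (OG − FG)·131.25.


OG = 259/(259 − 10.0) = 1.0402
FG = 259/(259 − 2.2) = 1.0086
ABV = (1.0402 − 1.0086)·131.25

4.1467 % ABV


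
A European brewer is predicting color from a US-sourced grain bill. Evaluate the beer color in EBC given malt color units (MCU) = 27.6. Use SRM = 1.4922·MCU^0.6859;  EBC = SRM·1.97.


SRM = 1.4922·27.6^0.6859 = 14.5260
EBC = 14.5260·1.97

28.6163 EBC


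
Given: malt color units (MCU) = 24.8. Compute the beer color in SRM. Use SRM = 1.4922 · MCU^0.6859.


SRM = 1.4922 · 24.8^0.6859

13.4984 SRM


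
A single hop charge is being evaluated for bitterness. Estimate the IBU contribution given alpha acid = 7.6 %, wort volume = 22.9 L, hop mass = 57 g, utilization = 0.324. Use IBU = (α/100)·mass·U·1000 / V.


IBU = (7.6/100)·57·0.324·1000 / 22.9

61.2912 IBU


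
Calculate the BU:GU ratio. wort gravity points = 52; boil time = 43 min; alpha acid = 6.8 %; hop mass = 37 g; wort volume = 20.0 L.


U = 1.65·0.000125^(GP/1000)·(1−e^(−0.04t))/4.15;  IBU = (α/100)·m·U·1000/V;  BU:GU = IBU/GP
U = 1.65·0.000125^(52/1000)·(1−e^(−0.04·43))/4.15 = 0.2045
IBU = (6.8/100)·37·0.2045·1000/20.0 = 25.7314
BU:GU = 25.7314/52

0.4948


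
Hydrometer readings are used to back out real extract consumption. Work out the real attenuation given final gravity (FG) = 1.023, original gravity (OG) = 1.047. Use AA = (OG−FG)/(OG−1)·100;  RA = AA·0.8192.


AA = (1.047 − 1.023)/(1.047 − 1)·100 = 51.0638
RA = 51.0638·0.8192

41.8315 %


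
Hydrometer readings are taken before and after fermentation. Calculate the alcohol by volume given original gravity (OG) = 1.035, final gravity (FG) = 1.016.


ABV = (OG − FG) · 131.25
ABV = (1.035 − 1.016) · 131.25

2.4937 % ABV


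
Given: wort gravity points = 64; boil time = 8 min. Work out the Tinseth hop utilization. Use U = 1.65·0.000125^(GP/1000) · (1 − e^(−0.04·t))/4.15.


bigness = 1.65·0.000125^(64/1000) = 0.9283
boil_factor = (1 − e^(−0.04·8))/4.15 = 0.0660
U = 0.9283 · 0.0660

0.0613


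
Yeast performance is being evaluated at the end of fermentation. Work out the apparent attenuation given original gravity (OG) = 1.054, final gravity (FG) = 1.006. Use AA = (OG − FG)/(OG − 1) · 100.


AA = (1.054 − 1.006)/(1.054 − 1) · 100

88.8889 %


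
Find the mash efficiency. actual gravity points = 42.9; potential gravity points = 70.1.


efficiency = actual / potential × 100
efficiency = 42.9 / 70.1 × 100

61.1983 %


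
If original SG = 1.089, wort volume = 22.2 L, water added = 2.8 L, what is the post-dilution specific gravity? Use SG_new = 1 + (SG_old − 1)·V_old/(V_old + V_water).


pts = (1.089 − 1)·1000·22.2/(22.2 + 2.8) = 79.0320
SG_new = 1 + 79.0320/1000

1.0790


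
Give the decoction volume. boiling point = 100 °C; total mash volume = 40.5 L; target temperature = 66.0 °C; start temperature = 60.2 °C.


V_dec = V_total·(T_target − T_start)/(T_boil − T_start)
V_dec = 40.5·(66.0 − 60.2)/(100 − 60.2)

5.9020 L


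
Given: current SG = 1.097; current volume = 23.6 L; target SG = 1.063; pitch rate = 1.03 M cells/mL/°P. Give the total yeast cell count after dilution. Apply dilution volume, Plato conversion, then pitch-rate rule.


V_w = V·((SG_c−1)/(SG_t−1)−1);  °P = 259 − 259/SG_t;  cells = rate·(V+V_w)·°P
V_w = 23.6·((1.097−1)/(1.063−1)−1) = 12.7365
V_final = 23.6 + 12.7365 = 36.3365
°P = 259 − 259/1.063 = 15.3500
cells = 1.03·36.3365·15.3500

574.4966 billion cells


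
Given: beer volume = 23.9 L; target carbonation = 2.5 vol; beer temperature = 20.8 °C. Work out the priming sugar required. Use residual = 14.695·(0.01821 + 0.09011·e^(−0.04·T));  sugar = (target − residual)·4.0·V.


residual = 14.695·(0.01821 + 0.09011·e^(−0.04·20.8)) = 0.8438
sugar = (2.5 − 0.8438)·4.0·23.9

158.3285 g


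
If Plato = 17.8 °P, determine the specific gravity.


SG = 259/(259 − P)
SG = 259/(259 − 17.8)

1.0738


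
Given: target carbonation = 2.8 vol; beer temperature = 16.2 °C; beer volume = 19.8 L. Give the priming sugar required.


residual = 14.695·(0.01821 + 0.09011·e^(−0.04·T));  sugar = (target − residual)·4.0·V
residual = 14.695·(0.01821 + 0.09011·e^(−0.04·16.2)) = 0.9603
sugar = (2.8 − 0.9603)·4.0·19.8

145.7078 g


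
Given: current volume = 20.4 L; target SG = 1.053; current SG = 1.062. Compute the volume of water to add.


V_water = V·((SG_curr − 1)/(SG_target − 1) − 1)
V_water = 20.4·((1.062 − 1)/(1.053 − 1) − 1)

3.4642 L


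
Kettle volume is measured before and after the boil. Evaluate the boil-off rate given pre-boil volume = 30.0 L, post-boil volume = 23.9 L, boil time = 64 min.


rate = (V_pre − V_post) / (t_min/60)
rate = (30.0 − 23.9) / (64/60)

5.7188 L/hr


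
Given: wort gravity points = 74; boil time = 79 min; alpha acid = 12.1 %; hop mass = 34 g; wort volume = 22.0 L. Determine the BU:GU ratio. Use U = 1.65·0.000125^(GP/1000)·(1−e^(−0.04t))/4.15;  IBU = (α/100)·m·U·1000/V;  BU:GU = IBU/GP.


U = 1.65·0.000125^(74/1000)·(1−e^(−0.04·79))/4.15 = 0.1958
IBU = (12.1/100)·34·0.1958·1000/22.0 = 36.6118
BU:GU = 36.6118/74

0.4948


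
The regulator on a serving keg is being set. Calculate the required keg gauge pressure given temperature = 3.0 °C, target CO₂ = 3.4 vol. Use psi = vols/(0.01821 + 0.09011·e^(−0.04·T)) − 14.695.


psi = 3.4/(0.01821 + 0.09011·e^(−0.04·3.0)) − 14.695

19.9528 psi


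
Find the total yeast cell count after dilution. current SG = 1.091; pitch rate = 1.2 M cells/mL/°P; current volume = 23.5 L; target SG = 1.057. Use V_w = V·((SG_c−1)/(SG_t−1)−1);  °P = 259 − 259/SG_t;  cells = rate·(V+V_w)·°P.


V_w = 23.5·((1.091−1)/(1.057−1)−1) = 14.0175
V_final = 23.5 + 14.0175 = 37.5175
°P = 259 − 259/1.057 = 13.9669
cells = 1.2·37.5175·13.9669

628.8040 billion cells


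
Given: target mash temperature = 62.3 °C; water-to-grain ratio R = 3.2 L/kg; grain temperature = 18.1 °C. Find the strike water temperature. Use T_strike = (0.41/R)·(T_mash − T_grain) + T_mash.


T_strike = (0.41/3.2)·(62.3 − 18.1) + 62.3

67.9631 °C


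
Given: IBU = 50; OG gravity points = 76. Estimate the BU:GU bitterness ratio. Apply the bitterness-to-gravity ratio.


BU:GU = IBU / OG_points
BU:GU = 50 / 76

0.6579


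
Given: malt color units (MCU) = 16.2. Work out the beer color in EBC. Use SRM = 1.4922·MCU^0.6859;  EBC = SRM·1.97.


SRM = 1.4922·16.2^0.6859 = 10.0794
EBC = 10.0794·1.97

19.8564 EBC


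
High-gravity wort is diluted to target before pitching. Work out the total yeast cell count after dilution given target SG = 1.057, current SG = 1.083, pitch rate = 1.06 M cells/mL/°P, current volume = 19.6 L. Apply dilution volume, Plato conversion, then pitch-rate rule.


V_w = V·((SG_c−1)/(SG_t−1)−1);  °P = 259 − 259/SG_t;  cells = rate·(V+V_w)·°P
V_w = 19.6·((1.083−1)/(1.057−1)−1) = 8.9404
V_final = 19.6 + 8.9404 = 28.5404
°P = 259 − 259/1.057 = 13.9669
cells = 1.06·28.5404·13.9669

422.5371 billion cells


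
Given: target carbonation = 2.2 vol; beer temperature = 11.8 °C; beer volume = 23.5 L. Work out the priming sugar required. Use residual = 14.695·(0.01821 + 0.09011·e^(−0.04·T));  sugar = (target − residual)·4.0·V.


residual = 14.695·(0.01821 + 0.09011·e^(−0.04·11.8)) = 1.0935
sugar = (2.2 − 1.0935)·4.0·23.5

104.0064 g


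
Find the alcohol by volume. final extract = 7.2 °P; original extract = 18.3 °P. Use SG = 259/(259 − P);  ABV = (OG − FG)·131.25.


OG = 259/(259 − 18.3) = 1.0760
FG = 259/(259 − 7.2) = 1.0286
ABV = (1.0760 − 1.0286)·131.25

6.2257 % ABV


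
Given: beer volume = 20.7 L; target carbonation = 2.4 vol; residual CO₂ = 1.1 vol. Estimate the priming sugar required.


sugar = (target − residual)·4.0·V
sugar = (2.4 − 1.1)·4.0·20.7

107.6400 g


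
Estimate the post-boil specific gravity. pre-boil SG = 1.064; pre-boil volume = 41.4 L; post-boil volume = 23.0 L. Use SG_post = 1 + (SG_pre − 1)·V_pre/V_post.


pts_pre = (1.064 − 1)·1000 = 64.0000
pts_post = 64.0000·41.4/23.0 = 115.2000
SG_post = 1 + 115.2000/1000

1.1152


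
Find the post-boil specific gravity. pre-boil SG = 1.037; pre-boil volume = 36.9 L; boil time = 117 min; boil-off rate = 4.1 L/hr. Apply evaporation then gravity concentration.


V_post = V_pre − rate·(t/60);  SG_post = 1 + (SG_pre−1)·V_pre/V_post
V_post = 36.9 − 4.1·(117/60) = 28.9050
SG_post = 1 + (1.037 − 1)·36.9/28.9050

1.0472


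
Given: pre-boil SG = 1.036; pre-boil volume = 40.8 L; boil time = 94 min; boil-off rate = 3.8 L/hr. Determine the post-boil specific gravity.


V_post = V_pre − rate·(t/60);  SG_post = 1 + (SG_pre−1)·V_pre/V_post
V_post = 40.8 − 3.8·(94/60) = 34.8467
SG_post = 1 + (1.036 − 1)·40.8/34.8467

1.0422


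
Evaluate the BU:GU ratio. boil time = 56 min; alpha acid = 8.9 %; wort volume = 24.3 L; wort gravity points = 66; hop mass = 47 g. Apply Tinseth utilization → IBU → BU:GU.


U = 1.65·0.000125^(GP/1000)·(1−e^(−0.04t))/4.15;  IBU = (α/100)·m·U·1000/V;  BU:GU = IBU/GP
U = 1.65·0.000125^(66/1000)·(1−e^(−0.04·56))/4.15 = 0.1963
IBU = (8.9/100)·47·0.1963·1000/24.3 = 33.7931
BU:GU = 33.7931/66

0.5120


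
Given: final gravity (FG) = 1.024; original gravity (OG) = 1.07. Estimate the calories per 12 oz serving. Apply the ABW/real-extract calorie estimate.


ABW = (OG−FG)·131.25·0.79/FG;  °P = 259 − 259/SG (for OG→OE and FG→AE);  RE = 0.1808·OE + 0.8192·AE;  Cal = (6.9·ABW + 4·(RE−0.1))·FG·3.55
ABW = (1.07 − 1.024)·131.25·0.79/1.024 = 4.6578
OE = 259 − 259/1.07 = 16.9439 °P
AE = 259 − 259/1.024 = 6.0703 °P
RE = 0.1808·16.9439 + 0.8192·6.0703 = 8.0363 °P
Cal = (6.9·4.6578 + 4·(8.0363−0.1))·1.024·3.55

232.2316 kcal


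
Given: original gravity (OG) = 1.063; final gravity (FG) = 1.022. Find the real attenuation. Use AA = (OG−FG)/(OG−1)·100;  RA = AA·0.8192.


AA = (1.063 − 1.022)/(1.063 − 1)·100 = 65.0794
RA = 65.0794·0.8192

53.3130 %


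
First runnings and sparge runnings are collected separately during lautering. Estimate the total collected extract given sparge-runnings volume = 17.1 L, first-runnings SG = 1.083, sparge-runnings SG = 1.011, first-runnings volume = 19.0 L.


total = Σ (SG_i − 1)·1000·V_i
first = (1.083 − 1)·1000·19.0 = 1577.0000
sparge = (1.011 − 1)·1000·17.1 = 188.1000
total = 1577.0000 + 188.1000

1765.1000 gravity·L


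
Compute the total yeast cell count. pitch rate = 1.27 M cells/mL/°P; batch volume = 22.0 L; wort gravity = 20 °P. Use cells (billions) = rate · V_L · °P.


cells = 1.27 · 22.0 · 20

558.8000 billion cells


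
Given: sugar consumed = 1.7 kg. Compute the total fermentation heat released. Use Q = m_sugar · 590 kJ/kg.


Q = 1.7 · 590

1003.0000 kJ


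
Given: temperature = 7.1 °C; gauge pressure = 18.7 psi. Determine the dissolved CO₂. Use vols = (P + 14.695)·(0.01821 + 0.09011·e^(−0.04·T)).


vols = (18.7 + 14.695)·(0.01821 + 0.09011·e^(−0.04·7.1))

2.8734 volumes


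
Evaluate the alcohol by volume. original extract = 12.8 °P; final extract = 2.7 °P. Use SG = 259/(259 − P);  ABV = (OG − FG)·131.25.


OG = 259/(259 − 12.8) = 1.0520
FG = 259/(259 − 2.7) = 1.0105
ABV = (1.0520 − 1.0105)·131.25

5.4411 % ABV


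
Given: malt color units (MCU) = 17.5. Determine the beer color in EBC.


SRM = 1.4922·MCU^0.6859;  EBC = SRM·1.97
SRM = 1.4922·17.5^0.6859 = 10.6274
EBC = 10.6274·1.97

20.9360 EBC


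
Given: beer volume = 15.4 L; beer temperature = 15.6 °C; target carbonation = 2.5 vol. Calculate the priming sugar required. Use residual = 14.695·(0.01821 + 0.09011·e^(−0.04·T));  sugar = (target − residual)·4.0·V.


residual = 14.695·(0.01821 + 0.09011·e^(−0.04·15.6)) = 0.9771
sugar = (2.5 − 0.9771)·4.0·15.4

93.8119 g


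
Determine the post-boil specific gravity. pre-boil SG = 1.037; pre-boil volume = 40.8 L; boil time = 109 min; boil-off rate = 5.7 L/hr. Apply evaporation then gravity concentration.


V_post = V_pre − rate·(t/60);  SG_post = 1 + (SG_pre−1)·V_pre/V_post
V_post = 40.8 − 5.7·(109/60) = 30.4450
SG_post = 1 + (1.037 − 1)·40.8/30.4450

1.0496


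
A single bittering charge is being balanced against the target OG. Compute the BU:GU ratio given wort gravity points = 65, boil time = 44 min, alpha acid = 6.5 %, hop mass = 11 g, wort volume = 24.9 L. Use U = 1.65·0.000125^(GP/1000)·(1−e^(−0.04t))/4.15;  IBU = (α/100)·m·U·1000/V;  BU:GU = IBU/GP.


U = 1.65·0.000125^(65/1000)·(1−e^(−0.04·44))/4.15 = 0.1835
IBU = (6.5/100)·11·0.1835·1000/24.9 = 5.2705
BU:GU = 5.2705/65

0.0811


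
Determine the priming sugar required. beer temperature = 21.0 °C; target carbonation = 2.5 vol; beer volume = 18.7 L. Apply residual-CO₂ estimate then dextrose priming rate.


residual = 14.695·(0.01821 + 0.09011·e^(−0.04·T));  sugar = (target − residual)·4.0·V
residual = 14.695·(0.01821 + 0.09011·e^(−0.04·21.0)) = 0.8393
sugar = (2.5 − 0.8393)·4.0·18.7

124.2239 g


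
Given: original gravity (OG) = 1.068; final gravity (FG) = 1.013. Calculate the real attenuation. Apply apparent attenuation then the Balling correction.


AA = (OG−FG)/(OG−1)·100;  RA = AA·0.8192
AA = (1.068 − 1.013)/(1.068 − 1)·100 = 80.8824
RA = 80.8824·0.8192

66.2588 %


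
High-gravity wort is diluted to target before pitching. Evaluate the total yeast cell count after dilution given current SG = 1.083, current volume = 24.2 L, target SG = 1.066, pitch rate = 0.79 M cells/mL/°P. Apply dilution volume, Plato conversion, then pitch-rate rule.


V_w = V·((SG_c−1)/(SG_t−1)−1);  °P = 259 − 259/SG_t;  cells = rate·(V+V_w)·°P
V_w = 24.2·((1.083−1)/(1.066−1)−1) = 6.2333
V_final = 24.2 + 6.2333 = 30.4333
°P = 259 − 259/1.066 = 16.0356
cells = 0.79·30.4333·16.0356

385.5344 billion cells


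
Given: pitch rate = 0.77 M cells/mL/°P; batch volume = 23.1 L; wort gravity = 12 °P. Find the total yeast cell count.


cells (billions) = rate · V_L · °P
cells = 0.77 · 23.1 · 12

213.4440 billion cells


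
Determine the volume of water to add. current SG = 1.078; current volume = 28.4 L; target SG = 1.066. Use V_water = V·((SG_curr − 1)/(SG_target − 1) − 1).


V_water = 28.4·((1.078 − 1)/(1.066 − 1) − 1)

5.1636 L


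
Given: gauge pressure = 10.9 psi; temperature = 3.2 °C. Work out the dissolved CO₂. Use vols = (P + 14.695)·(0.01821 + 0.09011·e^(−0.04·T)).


vols = (10.9 + 14.695)·(0.01821 + 0.09011·e^(−0.04·3.2))

2.4953 volumes


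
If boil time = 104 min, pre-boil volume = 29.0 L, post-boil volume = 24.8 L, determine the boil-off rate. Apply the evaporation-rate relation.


rate = (V_pre − V_post) / (t_min/60)
rate = (29.0 − 24.8) / (104/60)

2.4231 L/hr
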